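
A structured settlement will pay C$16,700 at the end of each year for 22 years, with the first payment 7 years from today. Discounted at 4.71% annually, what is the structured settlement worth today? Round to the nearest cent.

PV at t=6 (ordinary 22-year annuity): 16700 × a(22|0.0471) = 16700 × 13.518134 = 225,752.8360
PV₀ = 225,752.8360 / (1+0.0471)^6 = 225,752.8360 / 1.318041 = 171,279.0547

C$171,279.05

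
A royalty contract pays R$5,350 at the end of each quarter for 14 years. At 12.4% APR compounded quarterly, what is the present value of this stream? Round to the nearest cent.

i = 0.124/4 = 0.031 per quarter; n = 14·4 = 56.
Annuity factor a(56|0.031) = 26.421557; PV = 5350 × 26.421557 = 141,355.3299

R$141,355.33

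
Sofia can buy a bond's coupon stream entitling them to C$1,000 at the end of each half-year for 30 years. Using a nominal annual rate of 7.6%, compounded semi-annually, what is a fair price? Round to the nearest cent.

C$23,507.93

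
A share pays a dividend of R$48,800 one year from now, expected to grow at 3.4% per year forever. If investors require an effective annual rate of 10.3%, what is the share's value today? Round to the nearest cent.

PV = PMT / (i − g) = 48800 / (0.103 − 0.034) = 48800 / 0.069000 = 707,246.3768

R$707,246.38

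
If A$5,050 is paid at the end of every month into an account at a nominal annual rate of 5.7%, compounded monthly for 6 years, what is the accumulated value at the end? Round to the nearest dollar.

Periodic rate i = 0.057/12 = 0.00475; n = 6 × 12 = 72 periods.
FV = PMT · [(1+i)^n − 1] / i = 5050 · 85.604403 = 432,302.2345

A$432,302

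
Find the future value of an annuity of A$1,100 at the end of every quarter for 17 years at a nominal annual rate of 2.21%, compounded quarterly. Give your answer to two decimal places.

i = 0.0221/4 = 0.005525 per quarter; n = 17·4 = 68.
FV = 1100 × [(1+0.005525)^68 − 1] / 0.005525 = 1100 × 82.263427 = 90,489.7699

A$90,489.77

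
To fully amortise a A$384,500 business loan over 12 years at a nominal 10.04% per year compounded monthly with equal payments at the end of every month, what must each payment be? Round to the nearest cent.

A$4,603.97

With 12 periods per year: i = 0.00836667, n = 144.
PMT = 384500 / ( [1 − (1+0.00836667)^(−144)] / 0.00836667 ) = 384500 / 83.514966 = 4,603.9652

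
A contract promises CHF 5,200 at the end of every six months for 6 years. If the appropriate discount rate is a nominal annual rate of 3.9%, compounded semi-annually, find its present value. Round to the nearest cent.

CHF 55,161.02

i = 0.039/2 = 0.0195 per half-year; n = 6·2 = 12.
PV = 5200 × [1 − (1+0.0195)^(−12)] / 0.0195 = 5200 × 10.607888 = 55,161.0178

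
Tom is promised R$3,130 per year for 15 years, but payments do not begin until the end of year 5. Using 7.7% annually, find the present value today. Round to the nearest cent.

PV at t=4 (ordinary 15-year annuity): 3130 × a(15|0.077) = 3130 × 8.718528 = 27,288.9937
PV₀ = 27,288.9937 / (1+0.077)^4 = 27,288.9937 / 1.345435 = 20,282.6505

R$20,282.65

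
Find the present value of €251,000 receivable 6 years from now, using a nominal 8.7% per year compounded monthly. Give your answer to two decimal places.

i = 0.087/12 = 0.00725 per month; n = 6·12 = 72.
PV = FV·(1+i)^(−n) = 251,000 × 0.594451 = 149,207.2222

€149,207.22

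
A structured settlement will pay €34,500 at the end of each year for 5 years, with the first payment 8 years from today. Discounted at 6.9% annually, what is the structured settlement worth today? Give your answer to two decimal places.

€88,908.58

PV at t=7 (ordinary 5-year annuity): 34500 × a(5|0.069) = 34500 × 4.111199 = 141,836.3739
PV₀ = 141,836.3739 / (1+0.069)^7 = 141,836.3739 / 1.595306 = 88,908.5819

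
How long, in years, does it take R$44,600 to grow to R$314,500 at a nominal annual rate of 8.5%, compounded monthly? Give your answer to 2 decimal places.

23.06 years

Periodic rate i = 0.085/12 = 0.00708333.
n = ln(314500/44600) / ln(1+0.00708333) = ln(7.05157) / 0.007058 = 276.7284 months
= 276.7284/12 years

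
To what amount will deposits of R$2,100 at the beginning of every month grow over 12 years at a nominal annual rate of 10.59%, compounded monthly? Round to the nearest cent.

R$610,687.42

With 12 periods per year: i = 0.008825, n = 144.
Accumulation factor s(144|0.008825) × (1+i) = 290.803532; FV = 2100 × 290.803532 = 610,687.4168
Payments are at the start of each period, so multiply by (1+i).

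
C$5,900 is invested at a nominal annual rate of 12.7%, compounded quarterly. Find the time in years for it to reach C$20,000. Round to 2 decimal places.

Periodic rate i = 0.127/4 = 0.03175.
n = ln(20000/5900) / ln(1+0.03175) = ln(3.38983) / 0.031256 = 39.0570 quarters
= 39.0570/4 years

9.76 years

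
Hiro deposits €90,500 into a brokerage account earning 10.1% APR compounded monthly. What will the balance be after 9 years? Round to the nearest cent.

€223,753.68

i = 0.101/12 = 0.00841667 per month; n = 9·12 = 108.
FV = PV·(1+i)^n = 90,500 × 2.472416 = 223,753.6804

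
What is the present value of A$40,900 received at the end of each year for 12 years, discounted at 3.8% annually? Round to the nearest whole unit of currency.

A$388,343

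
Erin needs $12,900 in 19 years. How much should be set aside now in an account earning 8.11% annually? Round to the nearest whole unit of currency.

$2,932

PV = FV·(1+i)^(−n) = 12,900 × 0.227273 = 2,931.8263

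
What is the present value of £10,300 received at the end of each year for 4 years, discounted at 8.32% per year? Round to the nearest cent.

£33,873.32

PV = PMT · [1 − (1+i)^(−n)] / i = 10300 · 3.288671 = 33,873.3158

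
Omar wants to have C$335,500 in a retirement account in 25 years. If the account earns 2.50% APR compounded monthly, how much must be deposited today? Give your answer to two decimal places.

C$179,697.00

Periodic rate i = 0.025/12 = 0.00208333; n = 25 × 12 = 300 periods.
Discount factor = (1+0.00208333)^(−300) = 0.535610; PV = 335,500 × 0.535610 = 179,696.9993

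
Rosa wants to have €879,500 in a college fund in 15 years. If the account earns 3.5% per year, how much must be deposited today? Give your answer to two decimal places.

€524,965.30

Discount factor = (1+0.035)^(−15) = 0.596891; PV = 879,500 × 0.596891 = 524,965.2991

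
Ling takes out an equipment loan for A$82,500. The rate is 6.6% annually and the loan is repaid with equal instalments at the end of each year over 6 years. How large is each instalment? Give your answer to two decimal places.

A$17,095.00

PMT = 82500 / ( [1 − (1+0.066)^(−6)] / 0.066 ) = 82500 / 4.825974 = 17,094.9959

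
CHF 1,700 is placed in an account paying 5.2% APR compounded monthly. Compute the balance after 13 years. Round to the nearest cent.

CHF 3,337.32

Periodic rate i = 0.052/12 = 0.00433333; n = 13 × 12 = 156 periods.
FV = 1,700 × (1 + 0.00433333)^156 = 3,337.3190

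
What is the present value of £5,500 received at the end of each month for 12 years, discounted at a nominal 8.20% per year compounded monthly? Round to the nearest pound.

£502,996

With 12 periods per year: i = 0.00683333, n = 144.
Annuity factor a(144|0.00683333) = 91.453754; PV = 5500 × 91.453754 = 502,995.6492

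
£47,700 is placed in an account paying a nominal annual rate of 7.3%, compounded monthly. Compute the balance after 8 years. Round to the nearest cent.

i = 0.073/12 = 0.00608333 per month; n = 8·12 = 96.
FV = 47,700 × (1 + 0.00608333)^96 = 85,384.2994

£85,384.30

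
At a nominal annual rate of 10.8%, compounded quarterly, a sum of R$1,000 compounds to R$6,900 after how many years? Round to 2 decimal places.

18.12 years

Periodic rate i = 0.108/4 = 0.027.
(1+i)^n = 6900/1000 = 6.90000, so n = ln 6.90000 / ln 1.027 = 72.4993 quarters
= 72.4993/4 years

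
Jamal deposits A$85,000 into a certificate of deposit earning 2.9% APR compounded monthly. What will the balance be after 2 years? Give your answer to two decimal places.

i = 0.029/12 = 0.00241667 per month; n = 2·12 = 24.
85,000 × (1+0.00241667)^24 = 85,000 × 1.059641 = 90,069.4722

A$90,069.47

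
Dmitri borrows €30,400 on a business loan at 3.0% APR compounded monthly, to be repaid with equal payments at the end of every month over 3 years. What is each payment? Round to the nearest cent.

€884.07

i = 0.03/12 = 0.0025 per month; n = 3·12 = 36.
PMT = 30400 / ( [1 − (1+0.0025)^(−36)] / 0.0025 ) = 30400 / 34.386465 = 884.0688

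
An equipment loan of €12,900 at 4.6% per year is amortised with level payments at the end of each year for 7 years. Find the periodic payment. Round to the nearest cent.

€2,197.17

PMT = 12900 / ( [1 − (1+0.046)^(−7)] / 0.046 ) = 12900 / 5.871197 = 2,197.1670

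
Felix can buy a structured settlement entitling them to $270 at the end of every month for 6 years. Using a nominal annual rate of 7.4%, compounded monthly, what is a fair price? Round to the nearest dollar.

With 12 periods per year: i = 0.00616667, n = 72.
Annuity factor a(72|0.00616667) = 57.998823; PV = 270 × 57.998823 = 15,659.6823

$15,660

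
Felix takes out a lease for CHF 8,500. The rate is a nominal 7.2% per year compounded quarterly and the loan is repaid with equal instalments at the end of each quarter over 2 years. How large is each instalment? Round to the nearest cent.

i = 0.072/4 = 0.018 per quarter; n = 2·4 = 8.
PMT = 8500 / ( [1 − (1+0.018)^(−8)] / 0.018 ) = 8500 / 7.389035 = 1,150.3531

CHF 1,150.35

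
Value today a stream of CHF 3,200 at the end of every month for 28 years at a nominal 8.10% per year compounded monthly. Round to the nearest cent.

CHF 424,623.00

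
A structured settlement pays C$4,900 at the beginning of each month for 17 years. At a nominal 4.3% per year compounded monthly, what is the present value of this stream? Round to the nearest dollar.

C$710,795

Periodic rate i = 0.043/12 = 0.00358333; n = 17 × 12 = 204 periods.
PV = 4900 × [1 − (1+0.00358333)^(−204)] / 0.00358333 × (1+i) = 4900 × 145.060243 = 710,795.1893
Payments are at the start of each period, so multiply by (1+i).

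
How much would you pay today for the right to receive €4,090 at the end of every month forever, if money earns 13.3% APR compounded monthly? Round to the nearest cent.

€369,022.56

Periodic rate i = 0.133/12 = 0.0110833.
PV = PMT / i = 4090 / 0.0110833 = 369,022.5564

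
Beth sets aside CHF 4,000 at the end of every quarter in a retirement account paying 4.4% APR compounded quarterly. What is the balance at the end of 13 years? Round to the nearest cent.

i = 0.044/4 = 0.011 per quarter; n = 13·4 = 52.
FV = 4000 × [(1+0.011)^52 − 1] / 0.011 = 4000 × 69.662018 = 278,648.0704

CHF 278,648.07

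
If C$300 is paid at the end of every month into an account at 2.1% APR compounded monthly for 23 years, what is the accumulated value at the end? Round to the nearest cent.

Periodic rate i = 0.021/12 = 0.00175; n = 23 × 12 = 276 periods.
FV = PMT · [(1+i)^n − 1] / i = 300 · 354.426173 = 106,327.8518

C$106,327.85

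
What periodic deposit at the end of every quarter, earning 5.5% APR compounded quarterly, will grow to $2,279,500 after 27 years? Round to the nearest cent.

Periodic rate i = 0.055/4 = 0.01375; n = 27 × 4 = 108 periods.
PMT = 2.2795e+06 / ( [(1+0.01375)^108 − 1] / 0.01375 ) = 2.2795e+06 / 245.129128 = 9,299.1805

$9,299.18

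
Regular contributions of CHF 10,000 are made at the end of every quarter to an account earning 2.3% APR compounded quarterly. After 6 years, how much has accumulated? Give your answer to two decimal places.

Periodic rate i = 0.023/4 = 0.00575; n = 6 × 4 = 24 periods.
FV = 10000 × [(1+0.00575)^24 − 1] / 0.00575 = 10000 × 25.655986 = 256,559.8592

CHF 256,559.86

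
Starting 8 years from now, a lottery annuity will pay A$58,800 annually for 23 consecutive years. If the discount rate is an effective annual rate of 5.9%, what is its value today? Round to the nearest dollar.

Value one period before first payment (t=7): 58800 × [1 − (1+0.059)^(−23)] / 0.059 = 58800 × 12.414532 = 729,974.5094
PV₀ = 729,974.5094 / (1+0.059)^7 = 729,974.5094 / 1.493729 = 488,692.8378

A$488,693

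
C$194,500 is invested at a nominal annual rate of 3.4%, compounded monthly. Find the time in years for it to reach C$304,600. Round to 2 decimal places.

13.21 years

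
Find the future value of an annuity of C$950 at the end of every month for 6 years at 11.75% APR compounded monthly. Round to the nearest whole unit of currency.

i = 0.1175/12 = 0.00979167 per month; n = 6·12 = 72.
FV = PMT · [(1+i)^n − 1] / i = 950 · 103.855497 = 98,662.7218

C$98,663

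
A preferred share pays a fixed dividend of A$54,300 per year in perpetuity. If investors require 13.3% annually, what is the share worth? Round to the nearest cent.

A$408,270.68

PV = C/r = 54300/0.133 = 408,270.6767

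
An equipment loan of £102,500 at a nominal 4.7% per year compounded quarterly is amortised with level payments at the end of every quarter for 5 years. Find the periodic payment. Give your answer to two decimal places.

£5,780.67

Periodic rate i = 0.047/4 = 0.01175; n = 5 × 4 = 20 periods.
Annuity-PV factor = 17.731524; PMT = 102500 / 17.731524 = 5,780.6651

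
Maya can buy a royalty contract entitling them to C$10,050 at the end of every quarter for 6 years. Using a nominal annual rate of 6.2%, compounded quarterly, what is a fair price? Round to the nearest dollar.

C$200,141

Periodic rate i = 0.062/4 = 0.0155; n = 6 × 4 = 24 periods.
PV = PMT · [1 − (1+i)^(−n)] / i = 10050 · 19.914570 = 200,141.4322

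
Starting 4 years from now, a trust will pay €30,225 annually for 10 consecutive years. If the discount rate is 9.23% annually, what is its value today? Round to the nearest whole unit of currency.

Value one period before first payment (t=3): 30225 × [1 − (1+0.0923)^(−10)] / 0.0923 = 30225 × 6.353195 = 192,025.3105
PV₀ = 192,025.3105 / (1+0.0923)^3 = 192,025.3105 / 1.303244 = 147,344.0745

€147,344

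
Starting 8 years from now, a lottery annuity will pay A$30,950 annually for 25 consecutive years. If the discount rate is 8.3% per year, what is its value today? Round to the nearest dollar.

Value one period before first payment (t=7): 30950 × [1 − (1+0.083)^(−25)] / 0.083 = 30950 × 10.406808 = 322,090.6968
Discount back 7 years: 322,090.6968 × (1+0.083)^(−7) = 322,090.6968 × 0.572270 = 184,322.7684

A$184,323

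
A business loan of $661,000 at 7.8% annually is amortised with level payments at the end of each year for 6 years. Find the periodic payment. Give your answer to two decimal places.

$142,118.06

Annuity-PV factor = 4.651063; PMT = 661000 / 4.651063 = 142,118.0622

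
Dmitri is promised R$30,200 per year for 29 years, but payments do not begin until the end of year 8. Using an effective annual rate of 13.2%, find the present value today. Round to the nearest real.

PV at t=7 (ordinary 29-year annuity): 30200 × a(29|0.132) = 30200 × 7.367846 = 222,508.9345
Discount back 7 years: 222,508.9345 × (1+0.132)^(−7) = 222,508.9345 × 0.419831 = 93,416.2579

R$93,416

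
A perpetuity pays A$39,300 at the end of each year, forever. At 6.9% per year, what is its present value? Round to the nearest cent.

A$569,565.22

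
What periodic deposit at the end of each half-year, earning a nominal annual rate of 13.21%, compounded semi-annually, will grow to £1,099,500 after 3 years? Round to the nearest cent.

With 2 periods per year: i = 0.06605, n = 6.
FV-annuity factor = 7.082440; PMT = 1.0995e+06 / 7.082440 = 155,243.1138

£155,243.11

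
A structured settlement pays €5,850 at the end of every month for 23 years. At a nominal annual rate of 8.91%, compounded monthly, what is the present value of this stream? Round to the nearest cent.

i = 0.0891/12 = 0.007425 per month; n = 23·12 = 276.
Annuity factor a(276|0.007425) = 117.198110; PV = 5850 × 117.198110 = 685,608.9458

€685,608.95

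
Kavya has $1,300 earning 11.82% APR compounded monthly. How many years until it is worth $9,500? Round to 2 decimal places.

16.91 years

Periodic rate i = 0.1182/12 = 0.00985.
(1+i)^n = 9500/1300 = 7.30769, so n = ln 7.30769 / ln 1.00985 = 202.9144 months
= 202.9144/12 years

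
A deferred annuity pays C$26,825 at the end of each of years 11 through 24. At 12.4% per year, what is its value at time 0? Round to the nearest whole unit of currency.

C$54,130

PV at t=10 (ordinary 14-year annuity): 26825 × a(14|0.124) = 26825 × 6.494696 = 174,220.2140
PV₀ = 174,220.2140 / (1+0.124)^10 = 174,220.2140 / 3.218571 = 54,129.6764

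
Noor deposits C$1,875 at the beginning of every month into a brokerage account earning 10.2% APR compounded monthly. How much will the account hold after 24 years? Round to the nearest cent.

C$2,323,887.26

Periodic rate i = 0.102/12 = 0.0085; n = 24 × 12 = 288 periods.
Accumulation factor s(288|0.0085) × (1+i) = 1239.406540; FV = 1875 × 1239.406540 = 2,323,887.2633
(annuity-due: payments at period start, so ×(1+i).)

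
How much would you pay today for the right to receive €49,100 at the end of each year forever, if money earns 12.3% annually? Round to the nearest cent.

PV = C/r = 49100/0.123 = 399,186.9919

€399,186.99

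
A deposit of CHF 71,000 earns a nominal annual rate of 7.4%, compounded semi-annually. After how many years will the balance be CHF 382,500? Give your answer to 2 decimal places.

23.18 years

Periodic rate i = 0.074/2 = 0.037.
n = ln(382500/71000) / ln(1+0.037) = ln(5.38732) / 0.036332 = 46.3518 half-years
= 46.3518/2 years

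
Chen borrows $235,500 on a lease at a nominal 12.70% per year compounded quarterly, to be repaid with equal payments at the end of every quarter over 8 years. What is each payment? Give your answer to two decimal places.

With 4 periods per year: i = 0.03175, n = 32.
Annuity-PV factor = 19.911678; PMT = 235500 / 19.911678 = 11,827.2303

$11,827.23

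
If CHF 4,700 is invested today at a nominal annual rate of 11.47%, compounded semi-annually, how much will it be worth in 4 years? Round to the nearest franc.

Periodic rate i = 0.1147/2 = 0.05735; n = 4 × 2 = 8 periods.
FV = 4,700 × (1 + 0.05735)^8 = 7,342.5686

CHF 7,343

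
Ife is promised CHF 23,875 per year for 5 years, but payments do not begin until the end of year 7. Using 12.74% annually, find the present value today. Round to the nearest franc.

Value one period before first payment (t=6): 23875 × [1 − (1+0.1274)^(−5)] / 0.1274 = 23875 × 3.539659 = 84,509.3648
PV₀ = 84,509.3648 / (1+0.1274)^6 = 84,509.3648 / 2.053375 = 41,156.3313

CHF 41,156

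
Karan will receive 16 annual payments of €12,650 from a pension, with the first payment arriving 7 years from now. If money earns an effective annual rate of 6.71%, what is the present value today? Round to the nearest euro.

Value one period before first payment (t=6): 12650 × [1 − (1+0.0671)^(−16)] / 0.0671 = 12650 × 9.630885 = 121,830.6943
Discount back 6 years: 121,830.6943 × (1+0.0671)^(−6) = 121,830.6943 × 0.677282 = 82,513.6882

€82,514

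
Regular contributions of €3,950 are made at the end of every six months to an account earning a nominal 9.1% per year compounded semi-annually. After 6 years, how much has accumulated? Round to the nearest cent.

€61,259.22

With 2 periods per year: i = 0.0455, n = 12.
FV = PMT · [(1+i)^n − 1] / i = 3950 · 15.508664 = 61,259.2231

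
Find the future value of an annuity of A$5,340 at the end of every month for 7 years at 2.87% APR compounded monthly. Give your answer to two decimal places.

With 12 periods per year: i = 0.00239167, n = 84.
FV = PMT · [(1+i)^n − 1] / i = 5340 · 92.909820 = 496,138.4410

A$496,138.44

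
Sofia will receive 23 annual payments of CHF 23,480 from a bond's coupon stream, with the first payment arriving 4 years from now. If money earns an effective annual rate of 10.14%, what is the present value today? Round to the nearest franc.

Value one period before first payment (t=3): 23480 × [1 − (1+0.1014)^(−23)] / 0.1014 = 23480 × 8.792323 = 206,443.7466
Discount back 3 years: 206,443.7466 × (1+0.1014)^(−3) = 206,443.7466 × 0.748453 = 154,513.5304

CHF 154,514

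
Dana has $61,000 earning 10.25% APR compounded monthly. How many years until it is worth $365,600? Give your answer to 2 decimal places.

Periodic rate i = 0.1025/12 = 0.00854167.
(1+i)^n = 365600/61000 = 5.99344, so n = ln 5.99344 / ln 1.00854 = 210.5330 months
= 210.5330/12 years

17.54 years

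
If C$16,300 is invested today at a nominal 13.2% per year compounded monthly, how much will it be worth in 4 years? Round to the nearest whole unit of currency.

C$27,558

i = 0.132/12 = 0.011 per month; n = 4·12 = 48.
FV = PV·(1+i)^n = 16,300 × 1.690657 = 27,557.7066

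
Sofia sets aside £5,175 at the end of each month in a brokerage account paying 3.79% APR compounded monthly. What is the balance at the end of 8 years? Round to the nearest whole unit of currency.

i = 0.0379/12 = 0.00315833 per month; n = 8·12 = 96.
FV = PMT · [(1+i)^n − 1] / i = 5175 · 111.938280 = 579,280.6015

£579,281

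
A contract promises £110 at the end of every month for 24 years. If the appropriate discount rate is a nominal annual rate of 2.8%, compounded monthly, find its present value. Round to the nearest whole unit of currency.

£23,049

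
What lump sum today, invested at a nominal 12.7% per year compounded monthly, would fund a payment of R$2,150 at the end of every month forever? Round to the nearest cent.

R$203,149.61

Periodic rate i = 0.127/12 = 0.0105833.
PV = PMT / i = 2150 / 0.0105833 = 203,149.6063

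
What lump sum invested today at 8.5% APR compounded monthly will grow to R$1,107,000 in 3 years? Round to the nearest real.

With 12 periods per year: i = 0.00708333, n = 36.
PV = 1,107,000 / (1 + 0.00708333)^36 = 1,107,000 / 1.289302 = 858,604.0008

R$858,604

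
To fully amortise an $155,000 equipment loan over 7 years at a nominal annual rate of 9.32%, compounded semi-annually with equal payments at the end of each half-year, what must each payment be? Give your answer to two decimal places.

$15,320.17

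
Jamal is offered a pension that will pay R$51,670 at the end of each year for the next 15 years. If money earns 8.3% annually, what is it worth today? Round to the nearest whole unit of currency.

R$434,281

Annuity factor a(15|0.083) = 8.404892; PV = 51670 × 8.404892 = 434,280.7555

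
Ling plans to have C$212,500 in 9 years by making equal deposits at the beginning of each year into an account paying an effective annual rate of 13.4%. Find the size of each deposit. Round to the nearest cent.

PMT = 212500 / ( [(1+0.134)^9 − 1] / 0.134 × (1+i) ) = 212500 / 17.781055 = 11,950.9221

C$11,950.92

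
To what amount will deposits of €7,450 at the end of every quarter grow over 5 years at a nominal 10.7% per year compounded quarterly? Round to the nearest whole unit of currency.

Periodic rate i = 0.107/4 = 0.02675; n = 5 × 4 = 20 periods.
FV = PMT · [(1+i)^n − 1] / i = 7450 · 25.999480 = 193,696.1253

€193,696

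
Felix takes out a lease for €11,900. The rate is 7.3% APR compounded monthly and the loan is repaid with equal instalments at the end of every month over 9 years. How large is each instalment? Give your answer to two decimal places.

€150.64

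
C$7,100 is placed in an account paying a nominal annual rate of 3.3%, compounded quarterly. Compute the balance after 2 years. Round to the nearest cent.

C$7,582.36

With 4 periods per year: i = 0.00825, n = 8.
7,100 × (1+0.00825)^8 = 7,100 × 1.067938 = 7,582.3564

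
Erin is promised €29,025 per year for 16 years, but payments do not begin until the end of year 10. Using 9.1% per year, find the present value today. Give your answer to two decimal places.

PV at t=9 (ordinary 16-year annuity): 29025 × a(16|0.091) = 29025 × 8.261525 = 239,790.7504
Discount back 9 years: 239,790.7504 × (1+0.091)^(−9) = 239,790.7504 × 0.456643 = 109,498.8786

€109,498.88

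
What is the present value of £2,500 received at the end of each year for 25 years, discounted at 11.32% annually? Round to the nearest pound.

£20,572

PV = PMT · [1 − (1+i)^(−n)] / i = 2500 · 8.228827 = 20,572.0679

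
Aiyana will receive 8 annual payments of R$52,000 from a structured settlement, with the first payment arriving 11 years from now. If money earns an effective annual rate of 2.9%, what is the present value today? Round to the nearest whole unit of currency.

Value one period before first payment (t=10): 52000 × [1 − (1+0.029)^(−8)] / 0.029 = 52000 × 7.049399 = 366,568.7238
Discount back 10 years: 366,568.7238 × (1+0.029)^(−10) = 366,568.7238 × 0.751357 = 275,423.9231

R$275,424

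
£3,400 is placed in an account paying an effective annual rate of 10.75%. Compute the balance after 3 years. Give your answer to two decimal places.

FV = 3,400 × (1 + 0.1075)^3 = 4,618.5976

£4,618.60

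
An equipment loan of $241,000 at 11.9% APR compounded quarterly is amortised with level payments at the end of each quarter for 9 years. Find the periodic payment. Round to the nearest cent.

i = 0.119/4 = 0.02975 per quarter; n = 9·4 = 36.
PMT = 241000 / ( [1 − (1+0.02975)^(−36)] / 0.02975 ) = 241000 / 21.913921 = 10,997.5755

$10,997.58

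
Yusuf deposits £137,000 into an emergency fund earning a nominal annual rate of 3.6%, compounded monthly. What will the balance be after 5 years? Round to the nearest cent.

Periodic rate i = 0.036/12 = 0.003; n = 5 × 12 = 60 periods.
137,000 × (1+0.003)^60 = 137,000 × 1.196895 = 163,974.5880

£163,974.59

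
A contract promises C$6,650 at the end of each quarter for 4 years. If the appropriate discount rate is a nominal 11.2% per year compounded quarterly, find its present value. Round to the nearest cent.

Periodic rate i = 0.112/4 = 0.028; n = 4 × 4 = 16 periods.
PV = PMT · [1 − (1+i)^(−n)] / i = 6650 · 12.755330 = 84,822.9432

C$84,822.94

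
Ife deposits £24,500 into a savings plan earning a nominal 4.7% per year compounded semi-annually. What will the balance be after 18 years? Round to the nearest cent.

Periodic rate i = 0.047/2 = 0.0235; n = 18 × 2 = 36 periods.
FV = PV·(1+i)^n = 24,500 × 2.307610 = 56,536.4554

£56,536.46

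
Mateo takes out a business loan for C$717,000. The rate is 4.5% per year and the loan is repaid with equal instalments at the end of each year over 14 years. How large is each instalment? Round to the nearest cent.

Annuity-PV factor = 10.222825; PMT = 717000 / 10.222825 = 70,137.1666

C$70,137.17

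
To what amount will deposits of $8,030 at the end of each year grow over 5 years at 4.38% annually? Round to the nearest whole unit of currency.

$43,825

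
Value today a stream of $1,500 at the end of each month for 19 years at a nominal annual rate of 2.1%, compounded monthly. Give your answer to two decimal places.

$281,807.38

i = 0.021/12 = 0.00175 per month; n = 19·12 = 228.
Annuity factor a(228|0.00175) = 187.871584; PV = 1500 × 187.871584 = 281,807.3753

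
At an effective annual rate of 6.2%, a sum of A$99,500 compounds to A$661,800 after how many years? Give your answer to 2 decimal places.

31.50 years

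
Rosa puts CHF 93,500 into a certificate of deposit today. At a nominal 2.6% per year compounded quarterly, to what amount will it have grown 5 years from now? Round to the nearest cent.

With 4 periods per year: i = 0.0065, n = 20.
93,500 × (1+0.0065)^20 = 93,500 × 1.138349 = 106,435.6693

CHF 106,435.67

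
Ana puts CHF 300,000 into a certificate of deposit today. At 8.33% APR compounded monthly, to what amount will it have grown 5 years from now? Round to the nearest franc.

CHF 454,339

Periodic rate i = 0.0833/12 = 0.00694167; n = 5 × 12 = 60 periods.
FV = PV·(1+i)^n = 300,000 × 1.514463 = 454,338.9602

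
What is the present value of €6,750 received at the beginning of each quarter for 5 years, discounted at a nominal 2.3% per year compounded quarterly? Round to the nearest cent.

€127,913.30

i = 0.023/4 = 0.00575 per quarter; n = 5·4 = 20.
Annuity factor a(20|0.00575) × (1+i) = 18.950118; PV = 6750 × 18.950118 = 127,913.2994
(annuity-due: payments at period start, so ×(1+i).)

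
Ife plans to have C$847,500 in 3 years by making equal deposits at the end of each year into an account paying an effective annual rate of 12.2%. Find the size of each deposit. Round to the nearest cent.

C$250,674.08

PMT = 847500 / ( [(1+0.122)^3 − 1] / 0.122 ) = 847500 / 3.380884 = 250,674.0841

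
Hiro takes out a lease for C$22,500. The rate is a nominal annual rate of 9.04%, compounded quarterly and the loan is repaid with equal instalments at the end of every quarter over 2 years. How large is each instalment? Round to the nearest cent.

C$3,105.98

With 4 periods per year: i = 0.0226, n = 8.
Annuity-PV factor = 7.244079; PMT = 22500 / 7.244079 = 3,105.9850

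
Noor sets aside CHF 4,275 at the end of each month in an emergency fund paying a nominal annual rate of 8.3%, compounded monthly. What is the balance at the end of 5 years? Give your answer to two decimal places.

With 12 periods per year: i = 0.00691667, n = 60.
FV = PMT · [(1+i)^n − 1] / i = 4275 · 74.054287 = 316,582.0767

CHF 316,582.08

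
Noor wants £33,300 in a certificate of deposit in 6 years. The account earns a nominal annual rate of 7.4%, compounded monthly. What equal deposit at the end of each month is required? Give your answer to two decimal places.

i = 0.074/12 = 0.00616667 per month; n = 6·12 = 72.
FV-annuity factor = 90.292945; PMT = 33300 / 90.292945 = 368.7996

£368.80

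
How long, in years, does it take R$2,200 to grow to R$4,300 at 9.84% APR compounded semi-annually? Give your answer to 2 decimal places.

Periodic rate i = 0.0984/2 = 0.0492.
n = ln(4300/2200) / ln(1+0.0492) = ln(1.95455) / 0.048028 = 13.9535 half-years
= 13.9535/2 years

6.98 years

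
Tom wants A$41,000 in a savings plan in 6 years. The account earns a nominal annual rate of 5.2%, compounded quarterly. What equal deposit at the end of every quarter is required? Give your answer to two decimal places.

A$1,466.66

With 4 periods per year: i = 0.013, n = 24.
FV-annuity factor = 27.954667; PMT = 41000 / 27.954667 = 1,466.6603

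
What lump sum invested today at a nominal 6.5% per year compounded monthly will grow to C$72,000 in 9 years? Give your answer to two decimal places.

C$40,175.00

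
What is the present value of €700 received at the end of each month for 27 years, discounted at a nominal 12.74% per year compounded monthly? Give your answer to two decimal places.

€63,780.80

Periodic rate i = 0.1274/12 = 0.0106167; n = 27 × 12 = 324 periods.
Annuity factor a(324|0.0106167) = 91.115426; PV = 700 × 91.115426 = 63,780.7981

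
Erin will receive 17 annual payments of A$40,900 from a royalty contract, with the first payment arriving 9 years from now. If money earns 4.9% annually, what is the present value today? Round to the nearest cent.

PV at t=8 (ordinary 17-year annuity): 40900 × a(17|0.049) = 40900 × 11.358746 = 464,572.7056
Discount back 8 years: 464,572.7056 × (1+0.049)^(−8) = 464,572.7056 × 0.682018 = 316,847.1355

A$316,847.14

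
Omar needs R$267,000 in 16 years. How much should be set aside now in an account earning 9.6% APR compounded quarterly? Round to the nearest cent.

With 4 periods per year: i = 0.024, n = 64.
Discount factor = (1+0.024)^(−64) = 0.219181; PV = 267,000 × 0.219181 = 58,521.3096

R$58,521.31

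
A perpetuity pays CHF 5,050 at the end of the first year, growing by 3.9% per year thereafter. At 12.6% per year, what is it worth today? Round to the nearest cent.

CHF 58,045.98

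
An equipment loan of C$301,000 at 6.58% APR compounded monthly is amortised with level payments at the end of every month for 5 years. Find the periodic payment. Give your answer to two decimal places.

With 12 periods per year: i = 0.00548333, n = 60.
PMT = 301000 / ( [1 − (1+0.00548333)^(−60)] / 0.00548333 ) = 301000 / 51.010930 = 5,900.6962

C$5,900.70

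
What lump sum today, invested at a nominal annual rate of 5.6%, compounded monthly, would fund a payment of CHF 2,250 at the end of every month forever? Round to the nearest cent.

Periodic rate i = 0.056/12 = 0.00466667.
PV = PMT / i = 2250 / 0.00466667 = 482,142.8571

CHF 482,142.86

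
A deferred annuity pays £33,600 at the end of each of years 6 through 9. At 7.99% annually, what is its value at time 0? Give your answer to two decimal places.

£75,792.32

PV at t=5 (ordinary 4-year annuity): 33600 × a(4|0.0799) = 33600 × 3.312864 = 111,312.2377
PV₀ = 111,312.2377 / (1+0.0799)^5 = 111,312.2377 / 1.468648 = 75,792.3211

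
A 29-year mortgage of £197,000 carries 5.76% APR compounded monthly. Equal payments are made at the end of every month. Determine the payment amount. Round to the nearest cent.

With 12 periods per year: i = 0.0048, n = 348.
PMT = 197000 / ( [1 − (1+0.0048)^(−348)] / 0.0048 ) = 197000 / 168.973905 = 1,165.8605

£1,165.86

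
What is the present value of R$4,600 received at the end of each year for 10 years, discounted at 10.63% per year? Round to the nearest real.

R$27,516

PV = PMT · [1 − (1+i)^(−n)] / i = 4600 · 5.981730 = 27,515.9586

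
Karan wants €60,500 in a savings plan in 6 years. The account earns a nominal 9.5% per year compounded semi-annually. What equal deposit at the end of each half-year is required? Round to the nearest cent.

€3,856.28

With 2 periods per year: i = 0.0475, n = 12.
FV-annuity factor = 15.688690; PMT = 60500 / 15.688690 = 3,856.2813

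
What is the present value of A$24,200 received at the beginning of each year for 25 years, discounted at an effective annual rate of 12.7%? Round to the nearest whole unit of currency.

A$203,941

PV = 24200 × [1 − (1+0.127)^(−25)] / 0.127 × (1+i) = 24200 × 8.427309 = 203,940.8833
(Beginning-of-period payments → annuity-due factor ×(1+i).)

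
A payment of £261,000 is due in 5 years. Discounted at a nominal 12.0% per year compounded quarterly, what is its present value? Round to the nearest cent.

Periodic rate i = 0.12/4 = 0.03; n = 5 × 4 = 20 periods.
Discount factor = (1+0.03)^(−20) = 0.553676; PV = 261,000 × 0.553676 = 144,509.3718

£144,509.37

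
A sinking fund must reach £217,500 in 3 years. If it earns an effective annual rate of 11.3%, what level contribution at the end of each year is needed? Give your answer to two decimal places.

£64,891.11

PMT = 217500 / ( [(1+0.113)^3 − 1] / 0.113 ) = 217500 / 3.351769 = 64,891.1068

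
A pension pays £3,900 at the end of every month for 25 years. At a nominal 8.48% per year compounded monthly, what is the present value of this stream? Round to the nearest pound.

i = 0.0848/12 = 0.00706667 per month; n = 25·12 = 300.
PV = PMT · [1 − (1+i)^(−n)] / i = 3900 · 124.396716 = 485,147.1910

£485,147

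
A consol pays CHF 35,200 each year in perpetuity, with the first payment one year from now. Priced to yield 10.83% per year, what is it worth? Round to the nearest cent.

CHF 325,023.08

PV = C/r = 35200/0.1083 = 325,023.0840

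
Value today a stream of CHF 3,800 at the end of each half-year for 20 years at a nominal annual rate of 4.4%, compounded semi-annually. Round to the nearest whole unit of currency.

CHF 100,396

Periodic rate i = 0.044/2 = 0.022; n = 20 × 2 = 40 periods.
Annuity factor a(40|0.022) = 26.420045; PV = 3800 × 26.420045 = 100,396.1704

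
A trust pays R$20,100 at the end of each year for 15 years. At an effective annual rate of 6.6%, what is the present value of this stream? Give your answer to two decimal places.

PV = 20100 × [1 − (1+0.066)^(−15)] / 0.066 = 20100 × 9.342560 = 187,785.4639

R$187,785.46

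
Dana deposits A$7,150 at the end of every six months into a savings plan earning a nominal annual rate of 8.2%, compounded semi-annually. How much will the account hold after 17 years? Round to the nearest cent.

A$509,280.49

i = 0.082/2 = 0.041 per half-year; n = 17·2 = 34.
Accumulation factor s(34|0.041) = 71.228040; FV = 7150 × 71.228040 = 509,280.4886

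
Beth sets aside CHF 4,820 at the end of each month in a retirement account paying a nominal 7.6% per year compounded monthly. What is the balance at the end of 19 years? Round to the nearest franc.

Periodic rate i = 0.076/12 = 0.00633333; n = 19 × 12 = 228 periods.
Accumulation factor s(228|0.00633333) = 508.162187; FV = 4820 × 508.162187 = 2,449,341.7390

CHF 2,449,342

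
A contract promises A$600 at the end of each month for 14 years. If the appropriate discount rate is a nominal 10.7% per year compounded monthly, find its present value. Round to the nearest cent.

A$52,145.08

With 12 periods per year: i = 0.00891667, n = 168.
PV = PMT · [1 − (1+i)^(−n)] / i = 600 · 86.908467 = 52,145.0805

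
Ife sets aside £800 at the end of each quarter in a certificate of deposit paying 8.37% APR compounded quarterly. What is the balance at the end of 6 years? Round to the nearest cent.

£24,614.08

i = 0.0837/4 = 0.020925 per quarter; n = 6·4 = 24.
Accumulation factor s(24|0.020925) = 30.767596; FV = 800 × 30.767596 = 24,614.0765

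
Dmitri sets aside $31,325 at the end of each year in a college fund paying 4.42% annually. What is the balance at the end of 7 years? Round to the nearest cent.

$250,590.01

Accumulation factor s(7|0.0442) = 7.999681; FV = 31325 × 7.999681 = 250,590.0080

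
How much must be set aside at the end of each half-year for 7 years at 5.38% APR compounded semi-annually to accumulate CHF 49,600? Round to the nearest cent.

CHF 2,964.40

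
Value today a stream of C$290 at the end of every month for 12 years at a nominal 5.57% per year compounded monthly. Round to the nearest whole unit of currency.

C$30,407

i = 0.0557/12 = 0.00464167 per month; n = 12·12 = 144.
PV = 290 × [1 − (1+0.00464167)^(−144)] / 0.00464167 = 290 × 104.850014 = 30,406.5041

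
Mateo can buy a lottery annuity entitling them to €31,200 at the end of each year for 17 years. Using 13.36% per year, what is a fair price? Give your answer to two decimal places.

PV = 31200 × [1 − (1+0.1336)^(−17)] / 0.1336 = 31200 × 6.597105 = 205,829.6725

€205,829.67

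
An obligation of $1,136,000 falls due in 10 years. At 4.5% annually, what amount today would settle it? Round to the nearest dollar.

$731,502

PV = FV·(1+i)^(−n) = 1,136,000 × 0.643928 = 731,501.8468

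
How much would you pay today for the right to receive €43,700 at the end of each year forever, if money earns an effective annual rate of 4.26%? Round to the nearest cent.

PV = PMT / i = 43700 / 0.0426 = 1,025,821.5962

€1,025,821.60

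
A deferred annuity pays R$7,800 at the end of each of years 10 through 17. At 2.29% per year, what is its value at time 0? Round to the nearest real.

R$46,028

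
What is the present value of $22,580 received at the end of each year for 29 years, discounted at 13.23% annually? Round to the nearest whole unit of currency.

$166,025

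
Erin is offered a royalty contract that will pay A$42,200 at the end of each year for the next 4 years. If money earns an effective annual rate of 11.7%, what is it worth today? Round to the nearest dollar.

PV = 42200 × [1 − (1+0.117)^(−4)] / 0.117 = 42200 × 3.056641 = 128,990.2358

A$128,990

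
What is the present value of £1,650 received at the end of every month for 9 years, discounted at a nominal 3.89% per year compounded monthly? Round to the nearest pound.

Periodic rate i = 0.0389/12 = 0.00324167; n = 9 × 12 = 108 periods.
PV = 1650 × [1 − (1+0.00324167)^(−108)] / 0.00324167 = 1650 × 90.997415 = 150,145.7346

£150,146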